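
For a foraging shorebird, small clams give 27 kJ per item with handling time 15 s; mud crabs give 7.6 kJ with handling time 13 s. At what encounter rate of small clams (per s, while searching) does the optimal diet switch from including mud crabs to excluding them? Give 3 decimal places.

0.032 per s

The zero-one rule: include mud crabs iff E₂/h₂ > λE₁/(1+λh₁). Equality gives the switch point.
λE₁h₂ = E₂ + λE₂h₁ ⇒ λ = E₂/(E₁h₂ − E₂h₁) = 7.6/(351 − 114) = 0.03207 per s.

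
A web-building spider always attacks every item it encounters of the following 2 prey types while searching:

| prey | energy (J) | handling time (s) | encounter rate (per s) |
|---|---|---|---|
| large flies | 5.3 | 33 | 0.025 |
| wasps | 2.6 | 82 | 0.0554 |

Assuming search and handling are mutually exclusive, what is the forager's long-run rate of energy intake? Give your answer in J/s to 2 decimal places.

Energy encountered per unit search time: 0.025×5.3 + 0.0554×2.6 = 0.2765 J/s.
Handling time per unit search time: 0.025×33 + 0.0554×82 = 5.368.
Rate = 0.2765/(1 + 5.368) = 0.04343 J/s.

0.04 J/s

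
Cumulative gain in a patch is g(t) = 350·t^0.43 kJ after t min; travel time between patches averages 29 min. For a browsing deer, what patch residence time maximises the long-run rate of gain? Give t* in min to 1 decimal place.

Maximise g(t)/(T+t): set derivative to zero → g'(t)(T+t) = g(t).
g'(t) = 0.43·350·t^-0.57. Setting 0.43·350·t^-0.57 = 350·t^0.43/(29+t) gives 0.43(29+t) = t, so 0.57·t = 0.43×29.
t* = 0.43×29/0.57 = 21.88 min.

21.9 min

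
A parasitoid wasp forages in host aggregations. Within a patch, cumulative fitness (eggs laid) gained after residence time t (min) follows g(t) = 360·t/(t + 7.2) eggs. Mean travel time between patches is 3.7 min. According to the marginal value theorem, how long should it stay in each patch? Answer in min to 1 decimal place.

5.2 min

Maximise g(t)/(T+t): set derivative to zero → g'(t)(T+t) = g(t).
g'(t) = 360·7.2/(t + 7.2)². Setting 360·7.2/(t+7.2)² = 360t/[(t+7.2)(3.7+t)] gives 7.2(3.7+t) = t(t+7.2), so t² = 7.2×3.7 = 26.64.
t* = √26.64 = 5.161 min.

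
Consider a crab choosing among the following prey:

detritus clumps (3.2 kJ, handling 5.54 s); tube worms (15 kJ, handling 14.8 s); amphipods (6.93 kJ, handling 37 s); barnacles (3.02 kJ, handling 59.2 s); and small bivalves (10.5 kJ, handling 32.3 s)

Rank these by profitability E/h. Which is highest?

tube worms

In descending order of E/h:
tube worms: 15/14.8 = 1.01 kJ/s
detritus clumps: 3.2/5.54 = 0.578 kJ/s
small bivalves: 10.5/32.3 = 0.325 kJ/s
amphipods: 6.93/37 = 0.187 kJ/s
barnacles: 3.02/59.2 = 0.051 kJ/s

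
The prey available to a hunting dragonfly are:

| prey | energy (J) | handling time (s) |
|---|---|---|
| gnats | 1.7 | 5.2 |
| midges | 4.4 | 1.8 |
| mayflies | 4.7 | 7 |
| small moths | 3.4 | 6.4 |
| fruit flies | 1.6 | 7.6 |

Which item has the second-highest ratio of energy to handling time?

In descending order of E/h:
midges: 4.4/1.8 = 2.44 J/s
mayflies: 4.7/7 = 0.671 J/s
small moths: 3.4/6.4 = 0.531 J/s
gnats: 1.7/5.2 = 0.327 J/s
fruit flies: 1.6/7.6 = 0.211 J/s

mayflies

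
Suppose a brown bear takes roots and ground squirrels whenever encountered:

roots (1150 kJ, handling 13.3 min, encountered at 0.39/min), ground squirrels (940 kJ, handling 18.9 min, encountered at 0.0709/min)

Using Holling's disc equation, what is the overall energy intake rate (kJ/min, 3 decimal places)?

Energy encountered per unit search time: 0.39×1150 + 0.0709×940 = 515.1 kJ/min.
Handling time per unit search time: 0.39×13.3 + 0.0709×18.9 = 6.527.
Rate = 515.1/(1 + 6.527) = 68.44 kJ/min.

68.440 kJ/min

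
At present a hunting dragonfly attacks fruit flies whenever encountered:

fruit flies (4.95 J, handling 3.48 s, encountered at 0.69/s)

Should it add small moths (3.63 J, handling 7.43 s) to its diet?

Current rate: (0.69×4.95)/(1 + 0.69×3.48) = 1.004 J/s.
Profitability of small moths: 3.63/7.43 = 0.4886 J/s.
Since 0.4886 < R, time spent handling small moths is better spent searching.

No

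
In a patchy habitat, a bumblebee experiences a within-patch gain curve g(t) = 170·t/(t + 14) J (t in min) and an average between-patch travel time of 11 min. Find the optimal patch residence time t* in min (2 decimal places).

Optimal t* satisfies g'(t*) = g(t*)/(T + t*).
g'(t) = 170·14/(t + 14)². Setting 170·14/(t+14)² = 170t/[(t+14)(11+t)] gives 14(11+t) = t(t+14), so t² = 14×11 = 154.
t* = √154 = 12.41 min.

12.41 min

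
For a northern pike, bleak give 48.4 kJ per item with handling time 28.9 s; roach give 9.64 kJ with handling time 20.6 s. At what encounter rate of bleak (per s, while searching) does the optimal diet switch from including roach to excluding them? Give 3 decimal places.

At the threshold, the rate on bleak alone equals the profitability of roach: λ·48.4/(1 + λ·28.9) = 9.64/20.6 = 0.468.
Rearranging, λ(48.4 − 0.468×28.9) = 0.468, so λ = 0.468/34.88 = 0.01342 per s.

0.013 per s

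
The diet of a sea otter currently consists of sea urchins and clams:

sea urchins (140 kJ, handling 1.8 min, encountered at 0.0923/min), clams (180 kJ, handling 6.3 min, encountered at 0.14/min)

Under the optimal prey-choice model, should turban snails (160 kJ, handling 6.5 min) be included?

On sea urchins and clams alone, R = ΣλE/(1+Σλh) = 38.12/2.048 = 18.61 kJ/min.
Profitability of turban snails: 160/6.5 = 24.62 kJ/min.
24.62 > 18.61, so adding turban snails raises the average — include it.

Yes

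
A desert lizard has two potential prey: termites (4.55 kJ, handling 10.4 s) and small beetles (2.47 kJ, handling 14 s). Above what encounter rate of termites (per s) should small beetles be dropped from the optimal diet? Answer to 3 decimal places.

0.065 per s

Drop small beetles once their profitability E₂/h₂ falls below the rate achievable on termites alone: E₂/h₂ = λE₁/(1 + λh₁).
Solve for λ: λE₁h₂ = E₂(1 + λh₁) → λ(E₁h₂ − E₂h₁) = E₂ → λ = E₂/(E₁h₂ − E₂h₁).
λ = 2.47/(4.55×14 − 2.47×10.4) = 2.47/38.01 = 0.06498 per s.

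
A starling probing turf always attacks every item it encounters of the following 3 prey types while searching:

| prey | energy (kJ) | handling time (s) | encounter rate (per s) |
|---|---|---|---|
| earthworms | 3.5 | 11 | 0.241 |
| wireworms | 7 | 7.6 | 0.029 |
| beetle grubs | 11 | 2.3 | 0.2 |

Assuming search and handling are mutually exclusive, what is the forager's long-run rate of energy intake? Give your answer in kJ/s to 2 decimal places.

0.75 kJ/s

Energy encountered per unit search time: 0.241×3.5 + 0.029×7 + 0.2×11 = 3.247 kJ/s.
Handling time per unit search time: 0.241×11 + 0.029×7.6 + 0.2×2.3 = 3.331.
Rate = 3.247/(1 + 3.331) = 0.7495 kJ/s.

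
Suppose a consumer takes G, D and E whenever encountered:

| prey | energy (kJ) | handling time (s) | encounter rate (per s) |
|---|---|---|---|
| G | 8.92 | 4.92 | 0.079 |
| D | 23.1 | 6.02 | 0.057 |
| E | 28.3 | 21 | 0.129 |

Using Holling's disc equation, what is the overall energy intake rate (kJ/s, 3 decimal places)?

1.277 kJ/s

Energy encountered per unit search time: 0.079×8.92 + 0.057×23.1 + 0.129×28.3 = 5.672 kJ/s.
Handling time per unit search time: 0.079×4.92 + 0.057×6.02 + 0.129×21 = 3.441.
Rate = 5.672/(1 + 3.441) = 1.277 kJ/s.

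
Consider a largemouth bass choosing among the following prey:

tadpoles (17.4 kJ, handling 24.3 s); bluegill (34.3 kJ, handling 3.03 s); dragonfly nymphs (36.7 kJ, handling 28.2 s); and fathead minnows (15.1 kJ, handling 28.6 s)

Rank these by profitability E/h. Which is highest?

bluegill

Profitability E/h (kJ/s): tadpoles = 17.4/24.3 = 0.716, bluegill = 34.3/3.03 = 11.3, dragonfly nymphs = 36.7/28.2 = 1.3, fathead minnows = 15.1/28.6 = 0.528.
Ranked: bluegill > dragonfly nymphs > tadpoles > fathead minnows.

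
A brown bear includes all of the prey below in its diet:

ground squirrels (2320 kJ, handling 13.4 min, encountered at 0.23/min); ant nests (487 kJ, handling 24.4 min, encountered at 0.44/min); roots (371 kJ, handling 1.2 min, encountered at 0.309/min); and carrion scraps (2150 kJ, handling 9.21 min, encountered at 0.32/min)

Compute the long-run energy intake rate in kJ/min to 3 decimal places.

Energy encountered per unit search time: 0.23×2320 + 0.44×487 + 0.309×371 + 0.32×2150 = 1551 kJ/min.
Handling time per unit search time: 0.23×13.4 + 0.44×24.4 + 0.309×1.2 + 0.32×9.21 = 17.14.
Rate = 1551/(1 + 17.14) = 85.49 kJ/min.

85.494 kJ/min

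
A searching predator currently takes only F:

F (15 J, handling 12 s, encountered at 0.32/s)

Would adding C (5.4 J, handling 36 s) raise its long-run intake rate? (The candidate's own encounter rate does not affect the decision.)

No

Current rate: (0.32×15)/(1 + 0.32×12) = 0.9917 J/s.
C: E/h = 5.4/36 = 0.15 J/s.
Since 0.15 < R, time spent handling C is better spent searching.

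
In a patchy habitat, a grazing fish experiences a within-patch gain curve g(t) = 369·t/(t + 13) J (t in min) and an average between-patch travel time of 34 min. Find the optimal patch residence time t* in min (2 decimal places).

Optimal t* satisfies g'(t*) = g(t*)/(T + t*).
g'(t) = 369·13/(t + 13)². Setting 369·13/(t+13)² = 369t/[(t+13)(34+t)] gives 13(34+t) = t(t+13), so t² = 13×34 = 442.
t* = √442 = 21.02 min.

21.02 min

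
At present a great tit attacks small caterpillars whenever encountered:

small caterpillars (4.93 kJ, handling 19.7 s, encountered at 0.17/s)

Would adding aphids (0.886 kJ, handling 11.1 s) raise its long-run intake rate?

Current rate: (0.17×4.93)/(1 + 0.17×19.7) = 0.1927 kJ/s.
aphids: E/h = 0.886/11.1 = 0.07982 kJ/s.
Since 0.07982 < R, time spent handling aphids is better spent searching.

No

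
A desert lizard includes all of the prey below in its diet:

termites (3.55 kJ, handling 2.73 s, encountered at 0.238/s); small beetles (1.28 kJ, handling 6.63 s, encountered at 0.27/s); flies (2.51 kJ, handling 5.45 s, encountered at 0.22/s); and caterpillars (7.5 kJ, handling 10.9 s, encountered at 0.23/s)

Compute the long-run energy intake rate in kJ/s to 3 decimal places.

Energy encountered per unit search time: 0.238×3.55 + 0.27×1.28 + 0.22×2.51 + 0.23×7.5 = 3.468 kJ/s.
Handling time per unit search time: 0.238×2.73 + 0.27×6.63 + 0.22×5.45 + 0.23×10.9 = 6.146.
Rate = 3.468/(1 + 6.146) = 0.4853 kJ/s.

0.485 kJ/s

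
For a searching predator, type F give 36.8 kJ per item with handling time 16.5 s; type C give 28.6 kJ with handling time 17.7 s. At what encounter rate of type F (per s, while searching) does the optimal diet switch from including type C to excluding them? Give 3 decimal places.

0.159 per s

Drop type C once their profitability E₂/h₂ falls below the rate achievable on type F alone: E₂/h₂ = λE₁/(1 + λh₁).
Solve for λ: λE₁h₂ = E₂(1 + λh₁) → λ(E₁h₂ − E₂h₁) = E₂ → λ = E₂/(E₁h₂ − E₂h₁).
λ = 28.6/(36.8×17.7 − 28.6×16.5) = 28.6/179.5 = 0.1594 per s.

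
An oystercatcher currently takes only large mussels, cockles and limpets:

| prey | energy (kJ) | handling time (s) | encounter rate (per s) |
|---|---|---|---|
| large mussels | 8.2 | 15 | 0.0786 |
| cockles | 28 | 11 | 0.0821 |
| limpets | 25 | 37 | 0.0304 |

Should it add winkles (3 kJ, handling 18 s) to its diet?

Intake rate on the current diet: R = (0.0786×8.2 + 0.0821×28 + 0.0304×25) / (1 + 0.0786×15 + 0.0821×11 + 0.0304×37) = 3.703/4.207 = 0.8803 kJ/s.
Profitability of winkles: 3/18 = 0.1667 kJ/s.
Since 0.1667 < R, time spent handling winkles is better spent searching.

No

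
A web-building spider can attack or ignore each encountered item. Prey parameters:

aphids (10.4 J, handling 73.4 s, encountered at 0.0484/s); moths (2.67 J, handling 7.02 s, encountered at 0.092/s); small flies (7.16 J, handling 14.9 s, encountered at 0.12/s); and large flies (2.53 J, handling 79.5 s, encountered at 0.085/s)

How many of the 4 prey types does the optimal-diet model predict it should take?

Rank by E/h (J/s): small flies 0.481, moths 0.38, aphids 0.142, large flies 0.0318. Include each in turn until the next type's E/h falls below the running intake rate.
Rate on top 1: 0.3082. moths: 0.38 > 0.3082 → include.
Rate on top 2: 0.3218. aphids: 0.142 < 0.3218 → exclude; stop.
Optimal diet: small flies, moths — 2 of 4 types.

2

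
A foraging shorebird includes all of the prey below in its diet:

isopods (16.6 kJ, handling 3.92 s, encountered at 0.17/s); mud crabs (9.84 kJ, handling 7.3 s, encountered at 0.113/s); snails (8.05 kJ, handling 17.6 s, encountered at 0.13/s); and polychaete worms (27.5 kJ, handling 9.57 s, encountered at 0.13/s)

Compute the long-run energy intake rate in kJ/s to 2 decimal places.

R = (0.17×16.6 + 0.113×9.84 + 0.13×8.05 + 0.13×27.5) / (1 + 0.17×3.92 + 0.113×7.3 + 0.13×17.6 + 0.13×9.57) = 8.555/6.023 = 1.42 kJ/s.

1.42 kJ/s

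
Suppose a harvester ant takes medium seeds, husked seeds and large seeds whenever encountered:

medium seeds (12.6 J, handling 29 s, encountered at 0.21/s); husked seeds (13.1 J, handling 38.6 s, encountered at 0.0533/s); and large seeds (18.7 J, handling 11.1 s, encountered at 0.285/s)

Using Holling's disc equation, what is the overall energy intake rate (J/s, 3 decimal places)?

0.705 J/s

R = (0.21×12.6 + 0.0533×13.1 + 0.285×18.7) / (1 + 0.21×29 + 0.0533×38.6 + 0.285×11.1) = 8.674/12.31 = 0.7046 J/s.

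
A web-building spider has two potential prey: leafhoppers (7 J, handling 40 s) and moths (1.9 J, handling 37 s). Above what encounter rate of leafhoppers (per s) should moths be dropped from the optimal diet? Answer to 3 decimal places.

Drop moths once their profitability E₂/h₂ falls below the rate achievable on leafhoppers alone: E₂/h₂ = λE₁/(1 + λh₁).
Solve for λ: λE₁h₂ = E₂(1 + λh₁) → λ(E₁h₂ − E₂h₁) = E₂ → λ = E₂/(E₁h₂ − E₂h₁).
λ = 1.9/(7×37 − 1.9×40) = 1.9/183 = 0.01038 per s.

0.010 per s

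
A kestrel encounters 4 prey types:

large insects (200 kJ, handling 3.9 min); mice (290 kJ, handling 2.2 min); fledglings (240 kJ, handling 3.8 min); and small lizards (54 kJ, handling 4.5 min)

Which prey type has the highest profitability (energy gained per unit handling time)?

Profitability E/h (kJ/min): large insects = 200/3.9 = 51.3, mice = 290/2.2 = 132, fledglings = 240/3.8 = 63.2, small lizards = 54/4.5 = 12.
Ranked: mice > fledglings > large insects > small lizards.

mice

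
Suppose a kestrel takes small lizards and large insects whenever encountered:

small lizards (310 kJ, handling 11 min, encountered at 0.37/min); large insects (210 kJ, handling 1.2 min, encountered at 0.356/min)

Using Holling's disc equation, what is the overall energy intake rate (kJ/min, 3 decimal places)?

R = Σλ_iE_i / (1 + Σλ_ih_i)
Numerator: 0.37×310 + 0.356×210 = 189.5
Denominator: 1 + 0.37×11 + 0.356×1.2 = 5.497
R = 189.5/5.497 = 34.46 kJ/min

34.465 kJ/min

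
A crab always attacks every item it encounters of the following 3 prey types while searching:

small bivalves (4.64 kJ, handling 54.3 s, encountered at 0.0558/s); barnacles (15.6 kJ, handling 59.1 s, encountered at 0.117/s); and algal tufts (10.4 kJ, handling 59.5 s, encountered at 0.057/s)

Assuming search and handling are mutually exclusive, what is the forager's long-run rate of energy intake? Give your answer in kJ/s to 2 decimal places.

0.19 kJ/s

R = Σλ_iE_i / (1 + Σλ_ih_i)
Numerator: 0.0558×4.64 + 0.117×15.6 + 0.057×10.4 = 2.677
Denominator: 1 + 0.0558×54.3 + 0.117×59.1 + 0.057×59.5 = 14.34
R = 2.677/14.34 = 0.1867 kJ/s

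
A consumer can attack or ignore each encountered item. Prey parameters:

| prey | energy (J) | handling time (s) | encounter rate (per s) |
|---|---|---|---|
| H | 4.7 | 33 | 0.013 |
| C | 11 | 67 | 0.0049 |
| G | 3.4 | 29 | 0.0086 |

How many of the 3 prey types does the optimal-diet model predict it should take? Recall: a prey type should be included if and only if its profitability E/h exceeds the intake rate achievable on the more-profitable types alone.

Rank by E/h (J/s): C 0.164, H 0.142, G 0.117. Include each in turn until the next type's E/h falls below the running intake rate.
Rate on top 1: 0.04058. H: 0.142 > 0.04058 → include.
Rate on top 2: 0.06544. G: 0.117 > 0.06544 → include.
Optimal diet: C, H, G — 3 of 3 types.

3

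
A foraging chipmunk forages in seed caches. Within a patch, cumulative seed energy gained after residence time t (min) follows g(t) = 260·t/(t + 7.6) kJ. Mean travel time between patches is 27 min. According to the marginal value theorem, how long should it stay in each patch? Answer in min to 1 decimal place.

14.3 min

Maximise g(t)/(T+t): set derivative to zero → g'(t)(T+t) = g(t).
g'(t) = 260·7.6/(t + 7.6)². Setting 260·7.6/(t+7.6)² = 260t/[(t+7.6)(27+t)] gives 7.6(27+t) = t(t+7.6), so t² = 7.6×27 = 205.2.
t* = √205.2 = 14.32 min.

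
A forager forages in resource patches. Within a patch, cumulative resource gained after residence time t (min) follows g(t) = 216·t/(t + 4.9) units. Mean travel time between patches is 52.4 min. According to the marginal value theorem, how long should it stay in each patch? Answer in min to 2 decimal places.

Maximise g(t)/(T+t): set derivative to zero → g'(t)(T+t) = g(t).
g'(t) = 216·4.9/(t + 4.9)². Setting 216·4.9/(t+4.9)² = 216t/[(t+4.9)(52.4+t)] gives 4.9(52.4+t) = t(t+4.9), so t² = 4.9×52.4 = 256.8.
t* = √256.8 = 16.02 min.

16.02 min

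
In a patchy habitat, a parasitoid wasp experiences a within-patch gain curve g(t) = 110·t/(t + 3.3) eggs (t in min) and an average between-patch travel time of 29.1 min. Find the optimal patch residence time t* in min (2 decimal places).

9.80 min

By the marginal value theorem, leave when the instantaneous gain rate g'(t) equals the habitat-wide average g(t)/(T + t).
g'(t) = 110·3.3/(t + 3.3)². Setting 110·3.3/(t+3.3)² = 110t/[(t+3.3)(29.1+t)] gives 3.3(29.1+t) = t(t+3.3), so t² = 3.3×29.1 = 96.03.
t* = √96.03 = 9.799 min.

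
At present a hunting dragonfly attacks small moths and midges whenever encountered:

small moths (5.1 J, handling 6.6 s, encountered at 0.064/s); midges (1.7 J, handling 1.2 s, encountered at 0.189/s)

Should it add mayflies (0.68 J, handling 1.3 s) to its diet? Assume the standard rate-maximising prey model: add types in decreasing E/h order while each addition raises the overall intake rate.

Yes

Current rate: (0.064×5.1 + 0.189×1.7)/(1 + 0.064×6.6 + 0.189×1.2) = 0.3927 J/s.
mayflies: E/h = 0.68/1.3 = 0.5231 J/s.
0.5231 > 0.3927, so adding mayflies raises the average — include it.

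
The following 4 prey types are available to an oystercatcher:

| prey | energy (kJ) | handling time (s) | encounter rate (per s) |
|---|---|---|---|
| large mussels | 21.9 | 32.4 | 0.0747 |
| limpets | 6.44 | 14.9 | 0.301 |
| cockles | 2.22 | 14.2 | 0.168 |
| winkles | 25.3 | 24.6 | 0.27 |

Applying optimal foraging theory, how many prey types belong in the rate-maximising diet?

1

Rank by E/h (kJ/s): winkles 1.03, large mussels 0.676, limpets 0.432, cockles 0.156. Include each in turn until the next type's E/h falls below the running intake rate.
Rate on top 1: 0.8939. large mussels: 0.676 < 0.8939 → exclude; stop.
Optimal diet: winkles — 1 of 4 types.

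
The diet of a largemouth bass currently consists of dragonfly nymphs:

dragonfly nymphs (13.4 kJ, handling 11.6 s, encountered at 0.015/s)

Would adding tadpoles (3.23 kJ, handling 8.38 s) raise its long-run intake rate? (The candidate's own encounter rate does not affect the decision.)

Yes

Current rate: (0.015×13.4)/(1 + 0.015×11.6) = 0.1712 kJ/s.
tadpoles: E/h = 3.23/8.38 = 0.3854 kJ/s.
0.3854 > 0.1712, so adding tadpoles raises the average — include it.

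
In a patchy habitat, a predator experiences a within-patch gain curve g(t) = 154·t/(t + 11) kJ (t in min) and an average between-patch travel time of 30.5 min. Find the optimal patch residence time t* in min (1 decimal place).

18.3 min

Optimal t* satisfies g'(t*) = g(t*)/(T + t*).
g'(t) = 154·11/(t + 11)². Setting 154·11/(t+11)² = 154t/[(t+11)(30.5+t)] gives 11(30.5+t) = t(t+11), so t² = 11×30.5 = 335.5.
t* = √335.5 = 18.32 min.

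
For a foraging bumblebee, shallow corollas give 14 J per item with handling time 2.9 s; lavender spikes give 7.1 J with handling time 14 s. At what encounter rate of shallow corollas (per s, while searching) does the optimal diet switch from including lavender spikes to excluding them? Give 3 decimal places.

At the threshold, the rate on shallow corollas alone equals the profitability of lavender spikes: λ·14/(1 + λ·2.9) = 7.1/14 = 0.5071.
Rearranging, λ(14 − 0.5071×2.9) = 0.5071, so λ = 0.5071/12.53 = 0.04048 per s.

0.040 per s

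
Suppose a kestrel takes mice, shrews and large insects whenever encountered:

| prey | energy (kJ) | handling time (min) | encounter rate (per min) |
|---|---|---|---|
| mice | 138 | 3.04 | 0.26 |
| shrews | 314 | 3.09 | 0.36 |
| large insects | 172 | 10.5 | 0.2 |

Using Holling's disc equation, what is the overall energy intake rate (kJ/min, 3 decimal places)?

R = (0.26×138 + 0.36×314 + 0.2×172) / (1 + 0.26×3.04 + 0.36×3.09 + 0.2×10.5) = 183.3/5.003 = 36.64 kJ/min.

36.643 kJ/min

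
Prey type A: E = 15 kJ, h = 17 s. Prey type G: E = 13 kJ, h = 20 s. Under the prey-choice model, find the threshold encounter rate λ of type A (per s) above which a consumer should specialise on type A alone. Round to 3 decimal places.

0.165 per s

At the threshold, the rate on type A alone equals the profitability of type G: λ·15/(1 + λ·17) = 13/20 = 0.65.
Rearranging, λ(15 − 0.65×17) = 0.65, so λ = 0.65/3.95 = 0.1646 per s.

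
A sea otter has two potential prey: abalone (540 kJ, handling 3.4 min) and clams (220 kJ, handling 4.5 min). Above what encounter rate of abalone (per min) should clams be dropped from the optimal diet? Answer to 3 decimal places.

The zero-one rule: include clams iff E₂/h₂ > λE₁/(1+λh₁). Equality gives the switch point.
λE₁h₂ = E₂ + λE₂h₁ ⇒ λ = E₂/(E₁h₂ − E₂h₁) = 220/(2430 − 748) = 0.1308 per min.

0.131 per min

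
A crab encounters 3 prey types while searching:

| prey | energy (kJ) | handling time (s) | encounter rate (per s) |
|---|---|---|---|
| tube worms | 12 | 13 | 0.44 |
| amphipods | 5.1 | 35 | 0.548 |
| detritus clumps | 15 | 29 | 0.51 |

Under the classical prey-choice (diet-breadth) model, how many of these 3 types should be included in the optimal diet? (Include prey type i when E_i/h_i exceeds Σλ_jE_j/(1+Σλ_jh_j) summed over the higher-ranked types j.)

1

Rank by E/h (kJ/s): tube worms 0.923, detritus clumps 0.517, amphipods 0.146. Include each in turn until the next type's E/h falls below the running intake rate.
Rate on top 1: 0.7857. detritus clumps: 0.517 < 0.7857 → exclude; stop.
Optimal diet: tube worms — 1 of 3 types.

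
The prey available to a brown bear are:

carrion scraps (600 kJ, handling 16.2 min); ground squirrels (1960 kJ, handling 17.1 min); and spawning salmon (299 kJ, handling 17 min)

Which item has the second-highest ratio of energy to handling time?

In descending order of E/h:
ground squirrels: 1960/17.1 = 115 kJ/min
carrion scraps: 600/16.2 = 37 kJ/min
spawning salmon: 299/17 = 17.6 kJ/min

carrion scraps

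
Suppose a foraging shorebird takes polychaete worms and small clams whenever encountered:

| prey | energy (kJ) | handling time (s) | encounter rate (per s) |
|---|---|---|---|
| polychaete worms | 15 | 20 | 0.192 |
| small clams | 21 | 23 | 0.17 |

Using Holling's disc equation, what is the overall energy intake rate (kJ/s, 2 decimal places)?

0.74 kJ/s

R = (0.192×15 + 0.17×21) / (1 + 0.192×20 + 0.17×23) = 6.45/8.75 = 0.7371 kJ/s.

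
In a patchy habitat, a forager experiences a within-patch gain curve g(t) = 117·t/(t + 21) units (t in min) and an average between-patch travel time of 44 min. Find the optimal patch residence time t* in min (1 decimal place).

Optimal t* satisfies g'(t*) = g(t*)/(T + t*).
g'(t) = 117·21/(t + 21)². Setting 117·21/(t+21)² = 117t/[(t+21)(44+t)] gives 21(44+t) = t(t+21), so t² = 21×44 = 924.
t* = √924 = 30.4 min.

30.4 min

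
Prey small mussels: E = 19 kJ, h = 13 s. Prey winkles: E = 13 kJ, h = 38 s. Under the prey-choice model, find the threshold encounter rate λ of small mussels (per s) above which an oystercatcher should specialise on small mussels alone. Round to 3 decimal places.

Drop winkles once their profitability E₂/h₂ falls below the rate achievable on small mussels alone: E₂/h₂ = λE₁/(1 + λh₁).
Solve for λ: λE₁h₂ = E₂(1 + λh₁) → λ(E₁h₂ − E₂h₁) = E₂ → λ = E₂/(E₁h₂ − E₂h₁).
λ = 13/(19×38 − 13×13) = 13/553 = 0.02351 per s.

0.024 per s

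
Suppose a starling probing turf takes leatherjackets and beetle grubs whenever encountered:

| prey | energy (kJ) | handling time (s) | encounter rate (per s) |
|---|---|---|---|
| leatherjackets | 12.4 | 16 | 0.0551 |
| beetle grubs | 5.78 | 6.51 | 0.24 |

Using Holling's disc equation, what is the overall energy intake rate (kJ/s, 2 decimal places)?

0.60 kJ/s

R = (0.0551×12.4 + 0.24×5.78) / (1 + 0.0551×16 + 0.24×6.51) = 2.07/3.444 = 0.6012 kJ/s.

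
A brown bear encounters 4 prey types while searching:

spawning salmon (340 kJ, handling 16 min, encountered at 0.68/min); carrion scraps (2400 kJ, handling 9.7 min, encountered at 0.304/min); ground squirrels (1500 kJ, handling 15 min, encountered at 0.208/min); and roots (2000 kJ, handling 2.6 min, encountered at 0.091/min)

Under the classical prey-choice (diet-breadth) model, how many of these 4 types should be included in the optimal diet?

2

Rank by E/h (kJ/min): roots 769, carrion scraps 247, ground squirrels 100, spawning salmon 21.2. Include each in turn until the next type's E/h falls below the running intake rate.
Rate on top 1: 147.2. carrion scraps: 247 > 147.2 → include.
Rate on top 2: 217.8. ground squirrels: 100 < 217.8 → exclude; stop.
Optimal diet: roots, carrion scraps — 2 of 4 types.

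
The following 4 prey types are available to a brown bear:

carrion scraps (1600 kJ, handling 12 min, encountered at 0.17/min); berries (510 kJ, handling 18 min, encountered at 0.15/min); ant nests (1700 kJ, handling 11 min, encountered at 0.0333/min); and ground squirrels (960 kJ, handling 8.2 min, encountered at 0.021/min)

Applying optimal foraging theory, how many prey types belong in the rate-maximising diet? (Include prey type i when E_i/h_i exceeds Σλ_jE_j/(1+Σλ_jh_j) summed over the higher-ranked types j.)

3

E/h in descending order: ant nests 155, carrion scraps 133, ground squirrels 117, berries 28.3 kJ/min. The optimal diet is the largest prefix of this list for which every included type satisfies E_i/h_i > R on the types above it.
Rate on top 1: 41.43. carrion scraps: 133 > 41.43 → include.
Rate on top 2: 96.47. ground squirrels: 117 > 96.47 → include.
Rate on top 3: 97.46. berries: 28.3 < 97.46 → exclude; stop.
Optimal diet: ant nests, carrion scraps, ground squirrels — 3 of 4 types.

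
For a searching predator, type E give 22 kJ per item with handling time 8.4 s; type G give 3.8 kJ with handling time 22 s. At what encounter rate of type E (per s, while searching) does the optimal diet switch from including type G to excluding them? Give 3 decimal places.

0.008 per s

At the threshold, the rate on type E alone equals the profitability of type G: λ·22/(1 + λ·8.4) = 3.8/22 = 0.1727.
Rearranging, λ(22 − 0.1727×8.4) = 0.1727, so λ = 0.1727/20.55 = 0.008406 per s.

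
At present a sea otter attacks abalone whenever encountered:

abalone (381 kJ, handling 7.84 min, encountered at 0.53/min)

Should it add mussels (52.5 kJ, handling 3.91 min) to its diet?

On abalone alone, R = ΣλE/(1+Σλh) = 201.9/5.155 = 39.17 kJ/min.
Profitability of mussels: 52.5/3.91 = 13.43 kJ/min.
Since 13.43 < R, time spent handling mussels is better spent searching.

No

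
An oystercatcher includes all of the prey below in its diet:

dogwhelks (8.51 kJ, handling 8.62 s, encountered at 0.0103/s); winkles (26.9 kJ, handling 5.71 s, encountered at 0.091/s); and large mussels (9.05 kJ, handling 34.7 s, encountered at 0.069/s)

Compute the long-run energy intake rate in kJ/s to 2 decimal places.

R = Σλ_iE_i / (1 + Σλ_ih_i)
Numerator: 0.0103×8.51 + 0.091×26.9 + 0.069×9.05 = 3.16
Denominator: 1 + 0.0103×8.62 + 0.091×5.71 + 0.069×34.7 = 4.003
R = 3.16/4.003 = 0.7895 kJ/s

0.79 kJ/s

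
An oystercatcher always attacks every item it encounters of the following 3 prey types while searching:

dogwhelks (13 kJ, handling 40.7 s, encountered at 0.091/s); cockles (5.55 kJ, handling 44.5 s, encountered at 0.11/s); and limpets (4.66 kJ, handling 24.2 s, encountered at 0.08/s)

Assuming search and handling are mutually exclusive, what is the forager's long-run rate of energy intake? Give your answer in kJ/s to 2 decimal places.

0.19 kJ/s

R = Σλ_iE_i / (1 + Σλ_ih_i)
Numerator: 0.091×13 + 0.11×5.55 + 0.08×4.66 = 2.166
Denominator: 1 + 0.091×40.7 + 0.11×44.5 + 0.08×24.2 = 11.53
R = 2.166/11.53 = 0.1878 kJ/s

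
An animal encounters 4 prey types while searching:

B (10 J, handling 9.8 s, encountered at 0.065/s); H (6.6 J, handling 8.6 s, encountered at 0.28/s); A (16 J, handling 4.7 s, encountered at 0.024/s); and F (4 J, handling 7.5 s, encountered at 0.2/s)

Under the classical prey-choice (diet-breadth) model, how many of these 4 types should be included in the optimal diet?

3

E/h in descending order: A 3.4, B 1.02, H 0.767, F 0.533 J/s. The optimal diet is the largest prefix of this list for which every included type satisfies E_i/h_i > R on the types above it.
Rate on top 1: 0.3451. B: 1.02 > 0.3451 → include.
Rate on top 2: 0.5909. H: 0.767 > 0.5909 → include.
Rate on top 3: 0.6932. F: 0.533 < 0.6932 → exclude; stop.
Optimal diet: A, B, H — 3 of 4 types.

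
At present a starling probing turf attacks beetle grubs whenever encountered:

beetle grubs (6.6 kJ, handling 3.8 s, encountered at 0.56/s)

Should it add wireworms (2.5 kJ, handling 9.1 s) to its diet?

On beetle grubs alone, R = ΣλE/(1+Σλh) = 3.696/3.128 = 1.182 kJ/s.
wireworms: E/h = 2.5/9.1 = 0.2747 kJ/s.
0.2747 < 1.182, so adding wireworms would lower the average — exclude it.

No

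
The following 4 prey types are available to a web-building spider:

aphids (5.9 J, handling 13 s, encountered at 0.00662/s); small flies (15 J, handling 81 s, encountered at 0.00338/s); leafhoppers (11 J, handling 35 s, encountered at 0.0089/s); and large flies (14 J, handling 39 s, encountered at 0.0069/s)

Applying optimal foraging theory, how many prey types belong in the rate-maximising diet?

E/h in descending order: aphids 0.454, large flies 0.359, leafhoppers 0.314, small flies 0.185 J/s. The optimal diet is the largest prefix of this list for which every included type satisfies E_i/h_i > R on the types above it.
Rate on top 1: 0.03596. large flies: 0.359 > 0.03596 → include.
Rate on top 2: 0.1001. leafhoppers: 0.314 > 0.1001 → include.
Rate on top 3: 0.1401. small flies: 0.185 > 0.1401 → include.
Optimal diet: aphids, large flies, leafhoppers, small flies — 4 of 4 types.

4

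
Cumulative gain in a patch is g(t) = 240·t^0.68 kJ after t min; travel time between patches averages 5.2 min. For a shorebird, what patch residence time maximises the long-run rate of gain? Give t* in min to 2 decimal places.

11.05 min

Maximise g(t)/(T+t): set derivative to zero → g'(t)(T+t) = g(t).
g'(t) = 0.68·240·t^-0.32. Setting 0.68·240·t^-0.32 = 240·t^0.68/(5.2+t) gives 0.68(5.2+t) = t, so 0.32·t = 0.68×5.2.
t* = 0.68×5.2/0.32 = 11.05 min.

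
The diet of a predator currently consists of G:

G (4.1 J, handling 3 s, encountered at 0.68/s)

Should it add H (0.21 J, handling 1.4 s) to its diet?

No

On G alone, R = ΣλE/(1+Σλh) = 2.788/3.04 = 0.9171 J/s.
Profitability of H: 0.21/1.4 = 0.15 J/s.
0.15 < 0.9171, so adding H would lower the average — exclude it.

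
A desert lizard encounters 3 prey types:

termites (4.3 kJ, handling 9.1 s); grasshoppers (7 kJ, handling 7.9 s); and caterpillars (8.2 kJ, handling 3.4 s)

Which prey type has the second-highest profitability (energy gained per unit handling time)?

grasshoppers

In descending order of E/h:
caterpillars: 8.2/3.4 = 2.41 kJ/s
grasshoppers: 7/7.9 = 0.886 kJ/s
termites: 4.3/9.1 = 0.473 kJ/s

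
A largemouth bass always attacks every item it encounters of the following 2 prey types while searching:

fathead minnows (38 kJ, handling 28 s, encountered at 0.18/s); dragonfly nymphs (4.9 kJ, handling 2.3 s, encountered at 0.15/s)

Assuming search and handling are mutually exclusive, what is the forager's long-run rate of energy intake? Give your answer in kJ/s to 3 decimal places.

1.186 kJ/s

Energy encountered per unit search time: 0.18×38 + 0.15×4.9 = 7.575 kJ/s.
Handling time per unit search time: 0.18×28 + 0.15×2.3 = 5.385.
Rate = 7.575/(1 + 5.385) = 1.186 kJ/s.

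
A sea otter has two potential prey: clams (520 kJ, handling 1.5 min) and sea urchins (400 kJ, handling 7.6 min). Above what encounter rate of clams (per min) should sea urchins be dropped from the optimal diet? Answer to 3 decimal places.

0.119 per min

The zero-one rule: include sea urchins iff E₂/h₂ > λE₁/(1+λh₁). Equality gives the switch point.
λE₁h₂ = E₂ + λE₂h₁ ⇒ λ = E₂/(E₁h₂ − E₂h₁) = 400/(3952 − 600) = 0.1193 per min.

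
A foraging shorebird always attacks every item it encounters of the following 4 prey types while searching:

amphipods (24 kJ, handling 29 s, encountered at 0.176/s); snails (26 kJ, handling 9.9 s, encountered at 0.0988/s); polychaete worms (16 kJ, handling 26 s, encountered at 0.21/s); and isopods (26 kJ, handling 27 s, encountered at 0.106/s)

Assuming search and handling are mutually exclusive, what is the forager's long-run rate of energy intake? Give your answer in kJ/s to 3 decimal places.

0.838 kJ/s

R = (0.176×24 + 0.0988×26 + 0.21×16 + 0.106×26) / (1 + 0.176×29 + 0.0988×9.9 + 0.21×26 + 0.106×27) = 12.91/15.4 = 0.838 kJ/s.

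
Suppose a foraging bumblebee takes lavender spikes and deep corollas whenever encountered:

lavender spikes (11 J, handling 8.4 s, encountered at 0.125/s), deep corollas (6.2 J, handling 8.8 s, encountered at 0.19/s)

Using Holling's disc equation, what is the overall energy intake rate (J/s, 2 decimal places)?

R = (0.125×11 + 0.19×6.2) / (1 + 0.125×8.4 + 0.19×8.8) = 2.553/3.722 = 0.6859 J/s.

0.69 J/s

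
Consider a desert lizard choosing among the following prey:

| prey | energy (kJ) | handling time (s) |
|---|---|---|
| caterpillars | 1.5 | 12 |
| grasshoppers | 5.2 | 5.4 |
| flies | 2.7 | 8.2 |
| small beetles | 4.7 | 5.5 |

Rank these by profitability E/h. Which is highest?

In descending order of E/h:
grasshoppers: 5.2/5.4 = 0.963 kJ/s
small beetles: 4.7/5.5 = 0.855 kJ/s
flies: 2.7/8.2 = 0.329 kJ/s
caterpillars: 1.5/12 = 0.125 kJ/s

grasshoppers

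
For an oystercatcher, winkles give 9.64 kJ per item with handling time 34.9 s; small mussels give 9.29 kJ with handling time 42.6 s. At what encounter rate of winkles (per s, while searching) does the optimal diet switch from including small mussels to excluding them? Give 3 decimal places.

0.107 per s

Drop small mussels once their profitability E₂/h₂ falls below the rate achievable on winkles alone: E₂/h₂ = λE₁/(1 + λh₁).
Solve for λ: λE₁h₂ = E₂(1 + λh₁) → λ(E₁h₂ − E₂h₁) = E₂ → λ = E₂/(E₁h₂ − E₂h₁).
λ = 9.29/(9.64×42.6 − 9.29×34.9) = 9.29/86.44 = 0.1075 per s.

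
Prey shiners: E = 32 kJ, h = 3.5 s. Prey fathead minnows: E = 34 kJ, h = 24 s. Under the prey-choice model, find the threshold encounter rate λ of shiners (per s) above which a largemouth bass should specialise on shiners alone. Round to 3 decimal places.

At the threshold, the rate on shiners alone equals the profitability of fathead minnows: λ·32/(1 + λ·3.5) = 34/24 = 1.417.
Rearranging, λ(32 − 1.417×3.5) = 1.417, so λ = 1.417/27.04 = 0.05239 per s.

0.052 per s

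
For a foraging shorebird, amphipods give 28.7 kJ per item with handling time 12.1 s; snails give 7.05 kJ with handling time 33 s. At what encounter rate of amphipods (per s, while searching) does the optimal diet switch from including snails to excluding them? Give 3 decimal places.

At the threshold, the rate on amphipods alone equals the profitability of snails: λ·28.7/(1 + λ·12.1) = 7.05/33 = 0.2136.
Rearranging, λ(28.7 − 0.2136×12.1) = 0.2136, so λ = 0.2136/26.11 = 0.008181 per s.

0.008 per s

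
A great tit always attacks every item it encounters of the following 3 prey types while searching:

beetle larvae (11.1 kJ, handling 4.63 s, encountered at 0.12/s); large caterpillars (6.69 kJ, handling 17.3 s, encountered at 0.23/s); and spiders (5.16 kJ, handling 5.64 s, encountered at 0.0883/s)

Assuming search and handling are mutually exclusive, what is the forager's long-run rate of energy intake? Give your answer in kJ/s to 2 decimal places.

0.55 kJ/s

Energy encountered per unit search time: 0.12×11.1 + 0.23×6.69 + 0.0883×5.16 = 3.326 kJ/s.
Handling time per unit search time: 0.12×4.63 + 0.23×17.3 + 0.0883×5.64 = 5.033.
Rate = 3.326/(1 + 5.033) = 0.5514 kJ/s.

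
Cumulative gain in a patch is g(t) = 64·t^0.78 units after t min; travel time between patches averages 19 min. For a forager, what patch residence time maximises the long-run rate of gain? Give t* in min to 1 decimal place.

By the marginal value theorem, leave when the instantaneous gain rate g'(t) equals the habitat-wide average g(t)/(T + t).
g'(t) = 0.78·64·t^-0.22. Setting 0.78·64·t^-0.22 = 64·t^0.78/(19+t) gives 0.78(19+t) = t, so 0.22·t = 0.78×19.
t* = 0.78×19/0.22 = 67.36 min.

67.4 min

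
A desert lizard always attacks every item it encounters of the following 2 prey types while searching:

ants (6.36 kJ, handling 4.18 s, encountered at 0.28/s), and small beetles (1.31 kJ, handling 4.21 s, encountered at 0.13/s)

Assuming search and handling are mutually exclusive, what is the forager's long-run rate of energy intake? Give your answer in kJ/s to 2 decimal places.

R = (0.28×6.36 + 0.13×1.31) / (1 + 0.28×4.18 + 0.13×4.21) = 1.951/2.718 = 0.7179 kJ/s.

0.72 kJ/s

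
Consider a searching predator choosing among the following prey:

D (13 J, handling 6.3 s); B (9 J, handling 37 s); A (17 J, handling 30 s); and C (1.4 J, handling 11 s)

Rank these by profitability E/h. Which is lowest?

C

In descending order of E/h:
D: 13/6.3 = 2.06 J/s
A: 17/30 = 0.567 J/s
B: 9/37 = 0.243 J/s
C: 1.4/11 = 0.127 J/s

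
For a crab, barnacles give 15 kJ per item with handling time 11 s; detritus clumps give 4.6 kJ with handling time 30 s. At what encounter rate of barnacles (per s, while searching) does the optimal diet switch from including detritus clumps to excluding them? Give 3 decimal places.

At the threshold, the rate on barnacles alone equals the profitability of detritus clumps: λ·15/(1 + λ·11) = 4.6/30 = 0.1533.
Rearranging, λ(15 − 0.1533×11) = 0.1533, so λ = 0.1533/13.31 = 0.01152 per s.

0.012 per s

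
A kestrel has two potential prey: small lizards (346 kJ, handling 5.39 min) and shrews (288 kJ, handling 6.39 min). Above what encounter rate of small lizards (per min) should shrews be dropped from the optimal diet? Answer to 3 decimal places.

0.437 per min

At the threshold, the rate on small lizards alone equals the profitability of shrews: λ·346/(1 + λ·5.39) = 288/6.39 = 45.07.
Rearranging, λ(346 − 45.07×5.39) = 45.07, so λ = 45.07/103.1 = 0.4373 per min.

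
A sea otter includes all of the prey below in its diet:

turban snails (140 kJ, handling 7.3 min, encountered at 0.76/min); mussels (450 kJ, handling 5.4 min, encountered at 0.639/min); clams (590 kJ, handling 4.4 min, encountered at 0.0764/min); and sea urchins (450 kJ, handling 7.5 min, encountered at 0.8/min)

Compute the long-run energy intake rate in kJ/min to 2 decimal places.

48.92 kJ/min

R = Σλ_iE_i / (1 + Σλ_ih_i)
Numerator: 0.76×140 + 0.639×450 + 0.0764×590 + 0.8×450 = 799
Denominator: 1 + 0.76×7.3 + 0.639×5.4 + 0.0764×4.4 + 0.8×7.5 = 16.33
R = 799/16.33 = 48.92 kJ/min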